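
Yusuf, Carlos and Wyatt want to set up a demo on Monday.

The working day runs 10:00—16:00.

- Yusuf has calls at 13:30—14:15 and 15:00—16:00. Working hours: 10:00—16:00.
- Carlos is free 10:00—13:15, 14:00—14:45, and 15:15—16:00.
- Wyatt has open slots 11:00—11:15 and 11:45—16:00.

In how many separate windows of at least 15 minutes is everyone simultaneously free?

Yusuf free within 10:00–16:00: 10:00–13:30, 14:15–15:00.
Yusuf ∩ Carlos: 10:00–13:15, 14:15–14:45.
Yusuf ∩ Carlos ∩ Wyatt: 11:00–11:15, 11:45–13:15, 14:15–14:45.
Windows ≥ 15 min: 11:00–11:15, 11:45–13:15, 14:15–14:45.
That's 3 windows.

3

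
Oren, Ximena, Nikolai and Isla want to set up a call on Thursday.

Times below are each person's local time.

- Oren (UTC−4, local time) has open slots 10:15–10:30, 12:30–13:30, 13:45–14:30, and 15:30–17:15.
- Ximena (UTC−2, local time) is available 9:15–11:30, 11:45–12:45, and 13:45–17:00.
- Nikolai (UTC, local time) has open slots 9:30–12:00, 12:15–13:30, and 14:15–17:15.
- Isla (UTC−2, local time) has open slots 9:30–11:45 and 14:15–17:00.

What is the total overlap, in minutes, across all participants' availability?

45 minutes

Oren → UTC: 14:15–14:30, 16:30–17:30, 17:45–18:30, 19:30–21:15.
Ximena → UTC: 11:15–13:30, 13:45–14:45, 15:45–19:00.
Nikolai → UTC: 09:30–12:00, 12:15–13:30, 14:15–17:15.
Isla → UTC: 11:30–13:45, 16:15–19:00.
Oren ∩ Ximena: 14:15–14:30, 16:30–17:30, 17:45–18:30.
Oren ∩ Ximena ∩ Nikolai: 14:15–14:30, 16:30–17:15.
Oren ∩ Ximena ∩ Nikolai ∩ Isla: 16:30–17:15.
Total common minutes: 45.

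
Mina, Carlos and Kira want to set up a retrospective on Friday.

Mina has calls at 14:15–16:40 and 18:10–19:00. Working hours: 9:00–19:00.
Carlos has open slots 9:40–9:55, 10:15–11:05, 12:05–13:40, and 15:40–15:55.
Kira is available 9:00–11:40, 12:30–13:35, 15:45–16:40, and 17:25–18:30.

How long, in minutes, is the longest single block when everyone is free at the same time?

Mina free within 09:00–19:00: 09:00–14:15, 16:40–18:10.
Mina ∩ Carlos: 09:40–09:55, 10:15–11:05, 12:05–13:40.
Mina ∩ Carlos ∩ Kira: 09:40–09:55, 10:15–11:05, 12:30–13:35.
Common window lengths: 15, 50, 65 min; longest is 65.

65 minutes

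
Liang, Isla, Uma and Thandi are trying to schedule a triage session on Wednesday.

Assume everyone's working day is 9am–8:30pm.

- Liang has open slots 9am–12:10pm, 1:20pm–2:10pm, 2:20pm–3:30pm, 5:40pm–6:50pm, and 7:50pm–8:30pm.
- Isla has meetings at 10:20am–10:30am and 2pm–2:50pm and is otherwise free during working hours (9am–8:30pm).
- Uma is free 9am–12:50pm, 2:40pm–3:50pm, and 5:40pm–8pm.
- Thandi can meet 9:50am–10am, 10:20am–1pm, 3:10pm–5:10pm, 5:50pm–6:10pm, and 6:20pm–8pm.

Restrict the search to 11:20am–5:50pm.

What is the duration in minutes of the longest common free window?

50 minutes

Isla free within 09:00–20:30: 09:00–10:20, 10:30–14:00, 14:50–20:30.
Liang ∩ Isla: 09:00–10:20, 10:30–12:10, 13:20–14:00, 14:50–15:30, 17:40–18:50, 19:50–20:30.
Liang ∩ Isla ∩ Uma: 09:00–10:20, 10:30–12:10, 14:50–15:30, 17:40–18:50, 19:50–20:00.
Liang ∩ Isla ∩ Uma ∩ Thandi: 09:50–10:00, 10:30–12:10, 15:10–15:30, 17:50–18:10, 18:20–18:50, 19:50–20:00.
Restricted to 11:20–17:50: 11:20–12:10, 15:10–15:30.
Common window lengths: 50, 20 min; longest is 50.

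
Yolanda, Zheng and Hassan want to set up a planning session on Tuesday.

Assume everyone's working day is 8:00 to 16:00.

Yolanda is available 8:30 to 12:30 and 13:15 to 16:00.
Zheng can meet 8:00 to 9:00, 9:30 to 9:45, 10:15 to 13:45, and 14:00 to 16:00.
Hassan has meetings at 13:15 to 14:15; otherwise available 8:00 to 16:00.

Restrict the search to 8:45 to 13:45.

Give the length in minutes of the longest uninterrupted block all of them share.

135 minutes

Hassan free within 08:00–16:00: 08:00–13:15, 14:15–16:00.
Yolanda ∩ Zheng: 08:30–09:00, 09:30–09:45, 10:15–12:30, 13:15–13:45, 14:00–16:00.
Yolanda ∩ Zheng ∩ Hassan: 08:30–09:00, 09:30–09:45, 10:15–12:30, 14:15–16:00.
Restricted to 08:45–13:45: 08:45–09:00, 09:30–09:45, 10:15–12:30.
Common window lengths: 15, 15, 135 min; longest is 135.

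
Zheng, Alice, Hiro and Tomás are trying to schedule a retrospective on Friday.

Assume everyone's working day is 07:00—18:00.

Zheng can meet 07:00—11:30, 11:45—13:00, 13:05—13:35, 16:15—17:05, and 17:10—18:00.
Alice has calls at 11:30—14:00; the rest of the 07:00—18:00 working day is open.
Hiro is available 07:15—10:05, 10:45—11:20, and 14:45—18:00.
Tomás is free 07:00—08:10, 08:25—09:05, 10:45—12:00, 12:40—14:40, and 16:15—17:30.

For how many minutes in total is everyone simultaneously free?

200 minutes

Alice free within 07:00–18:00: 07:00–11:30, 14:00–18:00.
Zheng ∩ Alice: 07:00–11:30, 16:15–17:05, 17:10–18:00.
Zheng ∩ Alice ∩ Hiro: 07:15–10:05, 10:45–11:20, 16:15–17:05, 17:10–18:00.
Zheng ∩ Alice ∩ Hiro ∩ Tomás: 07:15–08:10, 08:25–09:05, 10:45–11:20, 16:15–17:05, 17:10–17:30.
Total common minutes: 55 + 40 + 35 + 50 + 20 = 200.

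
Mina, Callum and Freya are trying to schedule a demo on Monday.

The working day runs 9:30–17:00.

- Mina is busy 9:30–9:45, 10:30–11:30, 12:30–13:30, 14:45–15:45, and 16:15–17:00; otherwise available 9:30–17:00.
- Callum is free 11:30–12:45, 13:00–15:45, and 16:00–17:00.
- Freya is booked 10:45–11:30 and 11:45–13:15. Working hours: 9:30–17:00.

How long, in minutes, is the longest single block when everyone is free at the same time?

Mina free within 09:30–17:00: 09:45–10:30, 11:30–12:30, 13:30–14:45, 15:45–16:15.
Freya free within 09:30–17:00: 09:30–10:45, 11:30–11:45, 13:15–17:00.
Mina ∩ Callum: 11:30–12:30, 13:30–14:45, 16:00–16:15.
Mina ∩ Callum ∩ Freya: 11:30–11:45, 13:30–14:45, 16:00–16:15.
Common window lengths: 15, 75, 15 min; longest is 75.

75 minutes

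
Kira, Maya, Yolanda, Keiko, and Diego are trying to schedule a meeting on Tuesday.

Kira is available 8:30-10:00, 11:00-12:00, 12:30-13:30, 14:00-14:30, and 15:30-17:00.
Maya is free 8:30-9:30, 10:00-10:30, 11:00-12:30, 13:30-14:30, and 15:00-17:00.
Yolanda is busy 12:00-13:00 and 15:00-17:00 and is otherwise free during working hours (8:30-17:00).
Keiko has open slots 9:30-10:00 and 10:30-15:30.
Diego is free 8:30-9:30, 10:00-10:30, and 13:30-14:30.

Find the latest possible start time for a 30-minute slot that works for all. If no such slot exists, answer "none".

Yolanda free within 08:30–17:00: 08:30–12:00, 13:00–15:00.
Kira ∩ Maya: 08:30–09:30, 11:00–12:00, 14:00–14:30, 15:30–17:00.
Kira ∩ Maya ∩ Yolanda: 08:30–09:30, 11:00–12:00, 14:00–14:30.
Kira ∩ Maya ∩ Yolanda ∩ Keiko: 11:00–12:00, 14:00–14:30.
Kira ∩ Maya ∩ Yolanda ∩ Keiko ∩ Diego: 14:00–14:30.
Windows ≥ 30 min: 14:00–14:30.
Latest start in the last window 14:00–14:30 is 14:30 − 30 min = 14:00.

14:00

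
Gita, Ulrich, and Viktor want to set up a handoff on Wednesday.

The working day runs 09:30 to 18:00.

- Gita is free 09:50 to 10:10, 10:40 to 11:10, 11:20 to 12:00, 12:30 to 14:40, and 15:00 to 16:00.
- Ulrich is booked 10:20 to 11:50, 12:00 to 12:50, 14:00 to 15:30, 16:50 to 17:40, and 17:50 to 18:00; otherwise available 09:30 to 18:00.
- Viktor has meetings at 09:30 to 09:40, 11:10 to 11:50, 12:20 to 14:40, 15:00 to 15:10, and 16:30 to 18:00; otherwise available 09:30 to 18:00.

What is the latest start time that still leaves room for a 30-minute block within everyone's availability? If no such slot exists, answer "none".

Ulrich free within 09:30–18:00: 09:30–10:20, 11:50–12:00, 12:50–14:00, 15:30–16:50, 17:40–17:50.
Viktor free within 09:30–18:00: 09:40–11:10, 11:50–12:20, 14:40–15:00, 15:10–16:30.
Gita ∩ Ulrich: 09:50–10:10, 11:50–12:00, 12:50–14:00, 15:30–16:00.
Gita ∩ Ulrich ∩ Viktor: 09:50–10:10, 11:50–12:00, 15:30–16:00.
Windows ≥ 30 min: 15:30–16:00.
Latest start in the last window 15:30–16:00 is 16:00 − 30 min = 15:30.

15:30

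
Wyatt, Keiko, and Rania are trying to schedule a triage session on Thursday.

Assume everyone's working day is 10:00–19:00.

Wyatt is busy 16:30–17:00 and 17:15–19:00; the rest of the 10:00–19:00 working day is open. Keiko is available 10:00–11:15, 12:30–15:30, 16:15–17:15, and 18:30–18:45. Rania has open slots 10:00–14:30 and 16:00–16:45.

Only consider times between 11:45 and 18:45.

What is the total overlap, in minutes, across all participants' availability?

Wyatt free within 10:00–19:00: 10:00–16:30, 17:00–17:15.
Wyatt ∩ Keiko: 10:00–11:15, 12:30–15:30, 16:15–16:30, 17:00–17:15.
Wyatt ∩ Keiko ∩ Rania: 10:00–11:15, 12:30–14:30, 16:15–16:30.
Restricted to 11:45–18:45: 12:30–14:30, 16:15–16:30.
Total common minutes: 120 + 15 = 135.

135 minutes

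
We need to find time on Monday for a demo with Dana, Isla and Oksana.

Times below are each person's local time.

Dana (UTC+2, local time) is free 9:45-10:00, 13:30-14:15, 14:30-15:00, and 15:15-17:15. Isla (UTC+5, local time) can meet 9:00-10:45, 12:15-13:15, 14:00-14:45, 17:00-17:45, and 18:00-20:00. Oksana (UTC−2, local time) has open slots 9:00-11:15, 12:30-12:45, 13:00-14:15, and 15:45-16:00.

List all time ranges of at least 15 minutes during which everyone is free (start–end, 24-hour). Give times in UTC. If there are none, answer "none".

12:00–12:15, 12:30–12:45, 14:30–14:45

Dana → UTC: 07:45–08:00, 11:30–12:15, 12:30–13:00, 13:15–15:15.
Isla → UTC: 04:00–05:45, 07:15–08:15, 09:00–09:45, 12:00–12:45, 13:00–15:00.
Oksana → UTC: 11:00–13:15, 14:30–14:45, 15:00–16:15, 17:45–18:00.
Dana ∩ Isla: 07:45–08:00, 12:00–12:15, 12:30–12:45, 13:15–15:00.
Dana ∩ Isla ∩ Oksana: 12:00–12:15, 12:30–12:45, 14:30–14:45.
Windows ≥ 15 min: 12:00–12:15, 12:30–12:45, 14:30–14:45.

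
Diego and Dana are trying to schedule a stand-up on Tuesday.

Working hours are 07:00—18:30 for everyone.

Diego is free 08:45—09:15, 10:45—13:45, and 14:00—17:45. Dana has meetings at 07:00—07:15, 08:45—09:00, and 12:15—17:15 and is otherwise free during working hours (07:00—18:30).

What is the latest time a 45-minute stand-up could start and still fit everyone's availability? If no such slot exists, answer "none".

Dana free within 07:00–18:30: 07:15–08:45, 09:00–12:15, 17:15–18:30.
Diego ∩ Dana: 09:00–09:15, 10:45–12:15, 17:15–17:45.
Windows ≥ 45 min: 10:45–12:15.
Latest start in the last window 10:45–12:15 is 12:15 − 45 min = 11:30.

11:30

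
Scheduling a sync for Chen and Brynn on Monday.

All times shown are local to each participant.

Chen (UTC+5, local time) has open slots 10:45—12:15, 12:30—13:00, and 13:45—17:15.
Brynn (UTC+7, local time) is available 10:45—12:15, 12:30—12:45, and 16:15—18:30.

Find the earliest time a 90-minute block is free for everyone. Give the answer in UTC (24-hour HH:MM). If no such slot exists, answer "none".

09:15

Chen → UTC: 05:45–07:15, 07:30–08:00, 08:45–12:15.
Brynn → UTC: 03:45–05:15, 05:30–05:45, 09:15–11:30.
Chen ∩ Brynn: 09:15–11:30.
Windows ≥ 90 min: 09:15–11:30.
Earliest such window starts at 09:15.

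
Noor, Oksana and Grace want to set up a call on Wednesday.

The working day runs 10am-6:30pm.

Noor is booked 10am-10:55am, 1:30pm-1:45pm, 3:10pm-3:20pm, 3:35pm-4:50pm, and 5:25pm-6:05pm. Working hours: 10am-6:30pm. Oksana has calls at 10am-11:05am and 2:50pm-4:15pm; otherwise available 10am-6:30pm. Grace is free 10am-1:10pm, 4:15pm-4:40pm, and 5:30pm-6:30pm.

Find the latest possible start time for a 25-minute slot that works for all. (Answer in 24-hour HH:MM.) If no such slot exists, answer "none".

Noor free within 10:00–18:30: 10:55–13:30, 13:45–15:10, 15:20–15:35, 16:50–17:25, 18:05–18:30.
Oksana free within 10:00–18:30: 11:05–14:50, 16:15–18:30.
Noor ∩ Oksana: 11:05–13:30, 13:45–14:50, 16:50–17:25, 18:05–18:30.
Noor ∩ Oksana ∩ Grace: 11:05–13:10, 18:05–18:30.
Windows ≥ 25 min: 11:05–13:10, 18:05–18:30.
Latest start in the last window 18:05–18:30 is 18:30 − 25 min = 18:05.

18:05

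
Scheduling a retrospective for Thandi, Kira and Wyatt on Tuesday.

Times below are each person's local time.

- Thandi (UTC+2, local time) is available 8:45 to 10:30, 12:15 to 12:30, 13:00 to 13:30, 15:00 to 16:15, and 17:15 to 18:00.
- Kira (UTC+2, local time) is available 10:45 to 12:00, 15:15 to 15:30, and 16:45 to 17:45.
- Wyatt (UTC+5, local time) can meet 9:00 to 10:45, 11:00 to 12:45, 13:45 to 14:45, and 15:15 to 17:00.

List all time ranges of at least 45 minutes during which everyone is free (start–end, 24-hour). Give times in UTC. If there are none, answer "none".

none

Thandi → UTC: 06:45–08:30, 10:15–10:30, 11:00–11:30, 13:00–14:15, 15:15–16:00.
Kira → UTC: 08:45–10:00, 13:15–13:30, 14:45–15:45.
Wyatt → UTC: 04:00–05:45, 06:00–07:45, 08:45–09:45, 10:15–12:00.
Thandi ∩ Kira: 13:15–13:30, 15:15–15:45.
Thandi ∩ Kira ∩ Wyatt: (none).
Windows ≥ 45 min: (none).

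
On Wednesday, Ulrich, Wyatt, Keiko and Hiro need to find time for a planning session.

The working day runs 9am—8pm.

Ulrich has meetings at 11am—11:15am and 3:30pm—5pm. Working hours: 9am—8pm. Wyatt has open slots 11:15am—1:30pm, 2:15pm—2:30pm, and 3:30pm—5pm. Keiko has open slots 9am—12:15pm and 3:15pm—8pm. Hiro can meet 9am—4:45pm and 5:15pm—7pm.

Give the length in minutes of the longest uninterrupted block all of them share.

60 minutes

Ulrich free within 09:00–20:00: 09:00–11:00, 11:15–15:30, 17:00–20:00.
Ulrich ∩ Wyatt: 11:15–13:30, 14:15–14:30.
Ulrich ∩ Wyatt ∩ Keiko: 11:15–12:15.
Ulrich ∩ Wyatt ∩ Keiko ∩ Hiro: 11:15–12:15.
Single common window of 60 minutes.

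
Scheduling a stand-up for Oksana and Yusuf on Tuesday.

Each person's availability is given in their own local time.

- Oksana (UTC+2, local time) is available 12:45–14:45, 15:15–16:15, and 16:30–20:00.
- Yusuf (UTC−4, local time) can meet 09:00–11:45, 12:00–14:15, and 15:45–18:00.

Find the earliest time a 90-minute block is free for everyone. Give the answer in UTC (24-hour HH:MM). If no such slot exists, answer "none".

Oksana → UTC: 10:45–12:45, 13:15–14:15, 14:30–18:00.
Yusuf → UTC: 13:00–15:45, 16:00–18:15, 19:45–22:00.
Oksana ∩ Yusuf: 13:15–14:15, 14:30–15:45, 16:00–18:00.
Windows ≥ 90 min: 16:00–18:00.
Earliest such window starts at 16:00.

16:00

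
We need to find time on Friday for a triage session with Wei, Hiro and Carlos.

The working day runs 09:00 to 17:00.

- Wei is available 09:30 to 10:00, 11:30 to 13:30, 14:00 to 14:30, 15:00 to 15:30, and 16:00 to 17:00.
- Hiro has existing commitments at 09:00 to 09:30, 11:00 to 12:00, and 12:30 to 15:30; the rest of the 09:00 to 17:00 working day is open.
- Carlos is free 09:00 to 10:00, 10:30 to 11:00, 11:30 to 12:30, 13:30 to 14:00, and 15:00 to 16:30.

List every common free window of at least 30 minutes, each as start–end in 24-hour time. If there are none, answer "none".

09:30–10:00, 12:00–12:30, 16:00–16:30

Hiro free within 09:00–17:00: 09:30–11:00, 12:00–12:30, 15:30–17:00.
Wei ∩ Hiro: 09:30–10:00, 12:00–12:30, 16:00–17:00.
Wei ∩ Hiro ∩ Carlos: 09:30–10:00, 12:00–12:30, 16:00–16:30.
Windows ≥ 30 min: 09:30–10:00, 12:00–12:30, 16:00–16:30.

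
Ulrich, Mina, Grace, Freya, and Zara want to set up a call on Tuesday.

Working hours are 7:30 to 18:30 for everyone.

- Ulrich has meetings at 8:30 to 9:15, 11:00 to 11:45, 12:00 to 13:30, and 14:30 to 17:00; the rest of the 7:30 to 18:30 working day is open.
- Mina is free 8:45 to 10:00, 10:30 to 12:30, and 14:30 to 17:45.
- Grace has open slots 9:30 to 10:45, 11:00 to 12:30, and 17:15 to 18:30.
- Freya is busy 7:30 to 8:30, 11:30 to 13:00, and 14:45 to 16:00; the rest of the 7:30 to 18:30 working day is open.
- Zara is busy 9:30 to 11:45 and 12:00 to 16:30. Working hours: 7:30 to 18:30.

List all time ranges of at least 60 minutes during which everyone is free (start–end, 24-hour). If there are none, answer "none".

none

Ulrich free within 07:30–18:30: 07:30–08:30, 09:15–11:00, 11:45–12:00, 13:30–14:30, 17:00–18:30.
Freya free within 07:30–18:30: 08:30–11:30, 13:00–14:45, 16:00–18:30.
Zara free within 07:30–18:30: 07:30–09:30, 11:45–12:00, 16:30–18:30.
Ulrich ∩ Mina: 09:15–10:00, 10:30–11:00, 11:45–12:00, 17:00–17:45.
Ulrich ∩ Mina ∩ Grace: 09:30–10:00, 10:30–10:45, 11:45–12:00, 17:15–17:45.
Ulrich ∩ Mina ∩ Grace ∩ Freya: 09:30–10:00, 10:30–10:45, 17:15–17:45.
Ulrich ∩ Mina ∩ Grace ∩ Freya ∩ Zara: 17:15–17:45.
Windows ≥ 60 min: (none).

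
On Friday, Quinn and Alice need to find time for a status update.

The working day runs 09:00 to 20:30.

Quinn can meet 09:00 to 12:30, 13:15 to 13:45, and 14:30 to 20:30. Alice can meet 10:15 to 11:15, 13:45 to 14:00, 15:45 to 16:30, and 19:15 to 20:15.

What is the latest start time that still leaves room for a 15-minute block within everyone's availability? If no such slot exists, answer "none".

Quinn ∩ Alice: 10:15–11:15, 15:45–16:30, 19:15–20:15.
Windows ≥ 15 min: 10:15–11:15, 15:45–16:30, 19:15–20:15.
Latest start in the last window 19:15–20:15 is 20:15 − 15 min = 20:00.

20:00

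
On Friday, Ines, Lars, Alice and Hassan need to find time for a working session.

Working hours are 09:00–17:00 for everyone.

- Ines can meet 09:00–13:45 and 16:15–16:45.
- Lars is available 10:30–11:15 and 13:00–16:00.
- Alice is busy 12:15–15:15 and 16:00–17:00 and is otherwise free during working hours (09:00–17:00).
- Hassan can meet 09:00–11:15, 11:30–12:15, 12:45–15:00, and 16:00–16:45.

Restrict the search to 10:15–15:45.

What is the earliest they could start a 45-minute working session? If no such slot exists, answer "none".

Alice free within 09:00–17:00: 09:00–12:15, 15:15–16:00.
Ines ∩ Lars: 10:30–11:15, 13:00–13:45.
Ines ∩ Lars ∩ Alice: 10:30–11:15.
Ines ∩ Lars ∩ Alice ∩ Hassan: 10:30–11:15.
Restricted to 10:15–15:45: 10:30–11:15.
Windows ≥ 45 min: 10:30–11:15.
Earliest such window starts at 10:30.

10:30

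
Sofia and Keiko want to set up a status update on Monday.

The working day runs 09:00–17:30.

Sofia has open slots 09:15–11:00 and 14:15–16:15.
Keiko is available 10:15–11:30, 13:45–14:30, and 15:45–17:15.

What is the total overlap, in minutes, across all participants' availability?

Sofia ∩ Keiko: 10:15–11:00, 14:15–14:30, 15:45–16:15.
Total common minutes: 45 + 15 + 30 = 90.

90 minutes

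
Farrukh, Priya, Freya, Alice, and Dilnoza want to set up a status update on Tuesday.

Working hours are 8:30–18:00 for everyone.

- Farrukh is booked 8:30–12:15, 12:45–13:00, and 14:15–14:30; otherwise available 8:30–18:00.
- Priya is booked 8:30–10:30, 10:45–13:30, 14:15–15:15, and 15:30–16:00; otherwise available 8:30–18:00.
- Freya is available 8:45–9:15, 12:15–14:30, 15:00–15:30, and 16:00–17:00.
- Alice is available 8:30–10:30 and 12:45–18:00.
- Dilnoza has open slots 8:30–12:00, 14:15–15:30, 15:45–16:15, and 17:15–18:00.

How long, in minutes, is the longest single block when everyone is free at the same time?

15 minutes

Farrukh free within 08:30–18:00: 12:15–12:45, 13:00–14:15, 14:30–18:00.
Priya free within 08:30–18:00: 10:30–10:45, 13:30–14:15, 15:15–15:30, 16:00–18:00.
Farrukh ∩ Priya: 13:30–14:15, 15:15–15:30, 16:00–18:00.
Farrukh ∩ Priya ∩ Freya: 13:30–14:15, 15:15–15:30, 16:00–17:00.
Farrukh ∩ Priya ∩ Freya ∩ Alice: 13:30–14:15, 15:15–15:30, 16:00–17:00.
Farrukh ∩ Priya ∩ Freya ∩ Alice ∩ Dilnoza: 15:15–15:30, 16:00–16:15.
Common window lengths: 15, 15 min; longest is 15.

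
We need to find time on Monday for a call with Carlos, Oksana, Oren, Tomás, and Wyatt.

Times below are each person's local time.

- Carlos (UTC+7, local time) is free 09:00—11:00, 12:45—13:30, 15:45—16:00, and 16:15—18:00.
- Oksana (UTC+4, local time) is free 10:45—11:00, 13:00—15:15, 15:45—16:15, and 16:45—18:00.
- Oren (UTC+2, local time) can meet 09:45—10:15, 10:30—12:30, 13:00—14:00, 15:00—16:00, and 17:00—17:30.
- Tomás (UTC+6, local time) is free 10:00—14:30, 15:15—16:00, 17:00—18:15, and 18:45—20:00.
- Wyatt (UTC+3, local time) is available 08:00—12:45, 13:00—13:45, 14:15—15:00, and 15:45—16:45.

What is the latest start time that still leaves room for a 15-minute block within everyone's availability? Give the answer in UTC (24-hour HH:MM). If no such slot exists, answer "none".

09:30

Carlos → UTC: 02:00–04:00, 05:45–06:30, 08:45–09:00, 09:15–11:00.
Oksana → UTC: 06:45–07:00, 09:00–11:15, 11:45–12:15, 12:45–14:00.
Oren → UTC: 07:45–08:15, 08:30–10:30, 11:00–12:00, 13:00–14:00, 15:00–15:30.
Tomás → UTC: 04:00–08:30, 09:15–10:00, 11:00–12:15, 12:45–14:00.
Wyatt → UTC: 05:00–09:45, 10:00–10:45, 11:15–12:00, 12:45–13:45.
Carlos ∩ Oksana: 09:15–11:00.
Carlos ∩ Oksana ∩ Oren: 09:15–10:30.
Carlos ∩ Oksana ∩ Oren ∩ Tomás: 09:15–10:00.
Carlos ∩ Oksana ∩ Oren ∩ Tomás ∩ Wyatt: 09:15–09:45.
Windows ≥ 15 min: 09:15–09:45.
Latest start in the last window 09:15–09:45 is 09:45 − 15 min = 09:30.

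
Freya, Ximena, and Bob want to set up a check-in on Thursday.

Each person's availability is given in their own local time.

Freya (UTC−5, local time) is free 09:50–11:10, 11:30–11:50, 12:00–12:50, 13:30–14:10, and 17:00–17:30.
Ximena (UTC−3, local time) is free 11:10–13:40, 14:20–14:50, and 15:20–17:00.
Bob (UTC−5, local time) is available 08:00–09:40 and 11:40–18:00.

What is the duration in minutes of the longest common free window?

40 minutes

Freya → UTC: 14:50–16:10, 16:30–16:50, 17:00–17:50, 18:30–19:10, 22:00–22:30.
Ximena → UTC: 14:10–16:40, 17:20–17:50, 18:20–20:00.
Bob → UTC: 13:00–14:40, 16:40–23:00.
Freya ∩ Ximena: 14:50–16:10, 16:30–16:40, 17:20–17:50, 18:30–19:10.
Freya ∩ Ximena ∩ Bob: 17:20–17:50, 18:30–19:10.
Common window lengths: 30, 40 min; longest is 40.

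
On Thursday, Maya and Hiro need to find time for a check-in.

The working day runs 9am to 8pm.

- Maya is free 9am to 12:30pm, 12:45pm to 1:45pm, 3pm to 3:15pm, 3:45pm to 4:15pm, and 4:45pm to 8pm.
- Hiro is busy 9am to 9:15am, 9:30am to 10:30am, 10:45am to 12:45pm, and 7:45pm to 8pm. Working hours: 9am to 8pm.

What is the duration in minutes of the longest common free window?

Hiro free within 09:00–20:00: 09:15–09:30, 10:30–10:45, 12:45–19:45.
Maya ∩ Hiro: 09:15–09:30, 10:30–10:45, 12:45–13:45, 15:00–15:15, 15:45–16:15, 16:45–19:45.
Common window lengths: 15, 15, 60, 15, 30, 180 min; longest is 180.

180 minutes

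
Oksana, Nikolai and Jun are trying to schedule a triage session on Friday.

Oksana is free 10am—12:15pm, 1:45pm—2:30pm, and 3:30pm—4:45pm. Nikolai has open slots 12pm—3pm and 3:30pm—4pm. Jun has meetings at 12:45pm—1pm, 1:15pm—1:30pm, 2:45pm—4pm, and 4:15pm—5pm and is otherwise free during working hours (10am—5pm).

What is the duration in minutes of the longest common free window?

Jun free within 10:00–17:00: 10:00–12:45, 13:00–13:15, 13:30–14:45, 16:00–16:15.
Oksana ∩ Nikolai: 12:00–12:15, 13:45–14:30, 15:30–16:00.
Oksana ∩ Nikolai ∩ Jun: 12:00–12:15, 13:45–14:30.
Common window lengths: 15, 45 min; longest is 45.

45 minutes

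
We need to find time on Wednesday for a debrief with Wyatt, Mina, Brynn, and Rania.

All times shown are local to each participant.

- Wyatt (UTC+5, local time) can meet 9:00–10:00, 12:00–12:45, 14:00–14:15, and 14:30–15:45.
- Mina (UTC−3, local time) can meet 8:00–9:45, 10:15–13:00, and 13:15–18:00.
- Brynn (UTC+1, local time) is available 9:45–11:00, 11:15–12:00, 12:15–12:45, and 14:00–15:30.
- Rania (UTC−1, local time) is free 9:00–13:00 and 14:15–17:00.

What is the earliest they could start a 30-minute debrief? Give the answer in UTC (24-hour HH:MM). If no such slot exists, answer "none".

Wyatt → UTC: 04:00–05:00, 07:00–07:45, 09:00–09:15, 09:30–10:45.
Mina → UTC: 11:00–12:45, 13:15–16:00, 16:15–21:00.
Brynn → UTC: 08:45–10:00, 10:15–11:00, 11:15–11:45, 13:00–14:30.
Rania → UTC: 10:00–14:00, 15:15–18:00.
Wyatt ∩ Mina: (none).
Wyatt ∩ Mina ∩ Brynn: (none).
Wyatt ∩ Mina ∩ Brynn ∩ Rania: (none).
Windows ≥ 30 min: (none).

none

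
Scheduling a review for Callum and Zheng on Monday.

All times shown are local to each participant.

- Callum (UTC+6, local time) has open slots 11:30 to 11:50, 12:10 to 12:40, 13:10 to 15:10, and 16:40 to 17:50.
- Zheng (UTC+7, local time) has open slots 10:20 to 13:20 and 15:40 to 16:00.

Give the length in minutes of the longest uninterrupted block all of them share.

Callum → UTC: 05:30–05:50, 06:10–06:40, 07:10–09:10, 10:40–11:50.
Zheng → UTC: 03:20–06:20, 08:40–09:00.
Callum ∩ Zheng: 05:30–05:50, 06:10–06:20, 08:40–09:00.
Common window lengths: 20, 10, 20 min; longest is 20.

20 minutes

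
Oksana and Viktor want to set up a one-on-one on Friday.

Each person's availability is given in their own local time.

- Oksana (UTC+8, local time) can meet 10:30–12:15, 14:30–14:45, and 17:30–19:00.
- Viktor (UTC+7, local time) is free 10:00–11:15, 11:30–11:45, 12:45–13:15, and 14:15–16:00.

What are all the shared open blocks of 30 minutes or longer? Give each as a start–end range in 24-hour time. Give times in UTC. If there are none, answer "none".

Oksana → UTC: 02:30–04:15, 06:30–06:45, 09:30–11:00.
Viktor → UTC: 03:00–04:15, 04:30–04:45, 05:45–06:15, 07:15–09:00.
Oksana ∩ Viktor: 03:00–04:15.
Windows ≥ 30 min: 03:00–04:15.

03:00–04:15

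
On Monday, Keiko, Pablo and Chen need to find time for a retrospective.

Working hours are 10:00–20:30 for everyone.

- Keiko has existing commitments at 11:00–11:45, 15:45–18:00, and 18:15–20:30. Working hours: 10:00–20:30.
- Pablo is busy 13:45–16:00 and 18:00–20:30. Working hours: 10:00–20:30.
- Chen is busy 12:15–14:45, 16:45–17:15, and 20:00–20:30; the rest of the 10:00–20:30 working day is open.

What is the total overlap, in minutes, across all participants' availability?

Keiko free within 10:00–20:30: 10:00–11:00, 11:45–15:45, 18:00–18:15.
Pablo free within 10:00–20:30: 10:00–13:45, 16:00–18:00.
Chen free within 10:00–20:30: 10:00–12:15, 14:45–16:45, 17:15–20:00.
Keiko ∩ Pablo: 10:00–11:00, 11:45–13:45.
Keiko ∩ Pablo ∩ Chen: 10:00–11:00, 11:45–12:15.
Total common minutes: 60 + 30 = 90.

90 minutes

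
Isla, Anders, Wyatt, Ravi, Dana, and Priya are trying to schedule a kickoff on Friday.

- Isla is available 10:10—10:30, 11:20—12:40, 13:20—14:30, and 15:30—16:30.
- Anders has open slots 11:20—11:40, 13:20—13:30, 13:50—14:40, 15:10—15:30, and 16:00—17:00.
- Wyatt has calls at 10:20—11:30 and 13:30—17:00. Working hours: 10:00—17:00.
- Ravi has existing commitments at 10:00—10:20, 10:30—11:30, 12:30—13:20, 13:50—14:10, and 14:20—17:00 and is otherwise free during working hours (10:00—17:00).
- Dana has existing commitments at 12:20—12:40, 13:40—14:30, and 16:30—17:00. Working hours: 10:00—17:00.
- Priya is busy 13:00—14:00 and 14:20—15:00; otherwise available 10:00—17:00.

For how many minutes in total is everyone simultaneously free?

10 minutes

Wyatt free within 10:00–17:00: 10:00–10:20, 11:30–13:30.
Ravi free within 10:00–17:00: 10:20–10:30, 11:30–12:30, 13:20–13:50, 14:10–14:20.
Dana free within 10:00–17:00: 10:00–12:20, 12:40–13:40, 14:30–16:30.
Priya free within 10:00–17:00: 10:00–13:00, 14:00–14:20, 15:00–17:00.
Isla ∩ Anders: 11:20–11:40, 13:20–13:30, 13:50–14:30, 16:00–16:30.
Isla ∩ Anders ∩ Wyatt: 11:30–11:40, 13:20–13:30.
Isla ∩ Anders ∩ Wyatt ∩ Ravi: 11:30–11:40, 13:20–13:30.
Isla ∩ Anders ∩ Wyatt ∩ Ravi ∩ Dana: 11:30–11:40, 13:20–13:30.
Isla ∩ Anders ∩ Wyatt ∩ Ravi ∩ Dana ∩ Priya: 11:30–11:40.
Total common minutes: 10.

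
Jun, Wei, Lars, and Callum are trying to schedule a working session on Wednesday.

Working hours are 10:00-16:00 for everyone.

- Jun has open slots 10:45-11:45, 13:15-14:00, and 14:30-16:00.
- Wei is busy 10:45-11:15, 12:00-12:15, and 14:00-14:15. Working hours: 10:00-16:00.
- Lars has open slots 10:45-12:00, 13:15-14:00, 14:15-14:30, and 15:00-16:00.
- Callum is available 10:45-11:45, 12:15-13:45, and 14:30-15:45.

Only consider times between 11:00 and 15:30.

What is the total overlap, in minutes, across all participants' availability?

Wei free within 10:00–16:00: 10:00–10:45, 11:15–12:00, 12:15–14:00, 14:15–16:00.
Jun ∩ Wei: 11:15–11:45, 13:15–14:00, 14:30–16:00.
Jun ∩ Wei ∩ Lars: 11:15–11:45, 13:15–14:00, 15:00–16:00.
Jun ∩ Wei ∩ Lars ∩ Callum: 11:15–11:45, 13:15–13:45, 15:00–15:45.
Restricted to 11:00–15:30: 11:15–11:45, 13:15–13:45, 15:00–15:30.
Total common minutes: 30 + 30 + 30 = 90.

90 minutes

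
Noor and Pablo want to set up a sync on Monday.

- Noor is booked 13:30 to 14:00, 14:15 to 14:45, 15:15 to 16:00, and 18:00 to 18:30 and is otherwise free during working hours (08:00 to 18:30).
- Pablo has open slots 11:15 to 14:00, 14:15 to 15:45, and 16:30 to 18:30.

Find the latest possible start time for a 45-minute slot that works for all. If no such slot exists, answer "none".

Noor free within 08:00–18:30: 08:00–13:30, 14:00–14:15, 14:45–15:15, 16:00–18:00.
Noor ∩ Pablo: 11:15–13:30, 14:45–15:15, 16:30–18:00.
Windows ≥ 45 min: 11:15–13:30, 16:30–18:00.
Latest start in the last window 16:30–18:00 is 18:00 − 45 min = 17:15.

17:15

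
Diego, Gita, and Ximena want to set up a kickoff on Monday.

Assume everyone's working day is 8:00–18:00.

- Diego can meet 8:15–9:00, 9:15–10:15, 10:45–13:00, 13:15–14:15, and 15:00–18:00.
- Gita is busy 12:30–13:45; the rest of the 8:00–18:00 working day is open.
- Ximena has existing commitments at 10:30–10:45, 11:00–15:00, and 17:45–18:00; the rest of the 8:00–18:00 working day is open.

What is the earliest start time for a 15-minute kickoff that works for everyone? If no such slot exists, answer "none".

08:15

Gita free within 08:00–18:00: 08:00–12:30, 13:45–18:00.
Ximena free within 08:00–18:00: 08:00–10:30, 10:45–11:00, 15:00–17:45.
Diego ∩ Gita: 08:15–09:00, 09:15–10:15, 10:45–12:30, 13:45–14:15, 15:00–18:00.
Diego ∩ Gita ∩ Ximena: 08:15–09:00, 09:15–10:15, 10:45–11:00, 15:00–17:45.
Windows ≥ 15 min: 08:15–09:00, 09:15–10:15, 10:45–11:00, 15:00–17:45.
Earliest such window starts at 08:15.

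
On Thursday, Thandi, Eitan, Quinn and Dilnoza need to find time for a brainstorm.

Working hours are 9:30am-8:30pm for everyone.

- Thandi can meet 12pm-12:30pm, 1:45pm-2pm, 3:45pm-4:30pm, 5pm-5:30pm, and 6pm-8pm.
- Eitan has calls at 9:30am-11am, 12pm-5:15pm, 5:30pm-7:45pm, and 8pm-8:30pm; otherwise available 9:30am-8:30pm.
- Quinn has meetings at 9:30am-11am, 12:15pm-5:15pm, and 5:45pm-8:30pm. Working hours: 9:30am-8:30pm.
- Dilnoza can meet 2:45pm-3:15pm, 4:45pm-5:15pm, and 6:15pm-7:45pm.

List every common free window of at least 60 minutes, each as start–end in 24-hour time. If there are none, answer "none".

Eitan free within 09:30–20:30: 11:00–12:00, 17:15–17:30, 19:45–20:00.
Quinn free within 09:30–20:30: 11:00–12:15, 17:15–17:45.
Thandi ∩ Eitan: 17:15–17:30, 19:45–20:00.
Thandi ∩ Eitan ∩ Quinn: 17:15–17:30.
Thandi ∩ Eitan ∩ Quinn ∩ Dilnoza: (none).
Windows ≥ 60 min: (none).

none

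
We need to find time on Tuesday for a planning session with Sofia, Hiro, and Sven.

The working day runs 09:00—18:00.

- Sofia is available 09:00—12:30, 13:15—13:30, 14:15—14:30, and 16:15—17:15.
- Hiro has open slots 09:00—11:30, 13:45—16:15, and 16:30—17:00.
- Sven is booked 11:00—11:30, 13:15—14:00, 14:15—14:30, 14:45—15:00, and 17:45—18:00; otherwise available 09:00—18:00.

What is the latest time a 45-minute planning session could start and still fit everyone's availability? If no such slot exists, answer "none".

Sven free within 09:00–18:00: 09:00–11:00, 11:30–13:15, 14:00–14:15, 14:30–14:45, 15:00–17:45.
Sofia ∩ Hiro: 09:00–11:30, 14:15–14:30, 16:30–17:00.
Sofia ∩ Hiro ∩ Sven: 09:00–11:00, 16:30–17:00.
Windows ≥ 45 min: 09:00–11:00.
Latest start in the last window 09:00–11:00 is 11:00 − 45 min = 10:15.

10:15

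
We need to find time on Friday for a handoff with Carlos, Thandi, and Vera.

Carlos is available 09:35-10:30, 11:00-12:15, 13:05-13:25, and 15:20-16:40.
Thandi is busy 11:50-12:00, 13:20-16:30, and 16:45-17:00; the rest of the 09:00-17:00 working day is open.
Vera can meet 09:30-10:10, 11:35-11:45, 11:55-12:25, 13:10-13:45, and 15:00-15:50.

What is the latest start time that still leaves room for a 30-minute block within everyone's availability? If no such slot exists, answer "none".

Thandi free within 09:00–17:00: 09:00–11:50, 12:00–13:20, 16:30–16:45.
Carlos ∩ Thandi: 09:35–10:30, 11:00–11:50, 12:00–12:15, 13:05–13:20, 16:30–16:40.
Carlos ∩ Thandi ∩ Vera: 09:35–10:10, 11:35–11:45, 12:00–12:15, 13:10–13:20.
Windows ≥ 30 min: 09:35–10:10.
Latest start in the last window 09:35–10:10 is 10:10 − 30 min = 09:40.

09:40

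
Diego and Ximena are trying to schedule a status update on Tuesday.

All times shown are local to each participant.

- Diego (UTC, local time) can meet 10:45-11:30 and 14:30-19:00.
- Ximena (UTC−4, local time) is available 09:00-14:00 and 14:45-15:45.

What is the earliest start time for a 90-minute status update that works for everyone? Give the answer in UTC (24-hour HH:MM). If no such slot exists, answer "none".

Diego → UTC: 10:45–11:30, 14:30–19:00.
Ximena → UTC: 13:00–18:00, 18:45–19:45.
Diego ∩ Ximena: 14:30–18:00, 18:45–19:00.
Windows ≥ 90 min: 14:30–18:00.
Earliest such window starts at 14:30.

14:30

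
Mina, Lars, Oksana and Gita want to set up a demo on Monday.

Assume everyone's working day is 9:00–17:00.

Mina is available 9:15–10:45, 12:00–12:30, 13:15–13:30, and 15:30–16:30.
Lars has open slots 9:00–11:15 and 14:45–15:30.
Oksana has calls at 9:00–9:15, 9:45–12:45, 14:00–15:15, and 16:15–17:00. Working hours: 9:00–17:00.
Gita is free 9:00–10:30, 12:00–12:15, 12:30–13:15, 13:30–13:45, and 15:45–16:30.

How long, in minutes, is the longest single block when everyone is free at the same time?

Oksana free within 09:00–17:00: 09:15–09:45, 12:45–14:00, 15:15–16:15.
Mina ∩ Lars: 09:15–10:45.
Mina ∩ Lars ∩ Oksana: 09:15–09:45.
Mina ∩ Lars ∩ Oksana ∩ Gita: 09:15–09:45.
Single common window of 30 minutes.

30 minutes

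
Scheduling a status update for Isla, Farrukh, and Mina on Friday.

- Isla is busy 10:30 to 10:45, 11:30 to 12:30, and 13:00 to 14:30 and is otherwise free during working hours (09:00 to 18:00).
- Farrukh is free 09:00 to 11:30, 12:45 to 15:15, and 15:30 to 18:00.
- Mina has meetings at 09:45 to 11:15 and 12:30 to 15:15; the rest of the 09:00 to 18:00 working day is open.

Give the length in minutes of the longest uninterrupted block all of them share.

150 minutes

Isla free within 09:00–18:00: 09:00–10:30, 10:45–11:30, 12:30–13:00, 14:30–18:00.
Mina free within 09:00–18:00: 09:00–09:45, 11:15–12:30, 15:15–18:00.
Isla ∩ Farrukh: 09:00–10:30, 10:45–11:30, 12:45–13:00, 14:30–15:15, 15:30–18:00.
Isla ∩ Farrukh ∩ Mina: 09:00–09:45, 11:15–11:30, 15:30–18:00.
Common window lengths: 45, 15, 150 min; longest is 150.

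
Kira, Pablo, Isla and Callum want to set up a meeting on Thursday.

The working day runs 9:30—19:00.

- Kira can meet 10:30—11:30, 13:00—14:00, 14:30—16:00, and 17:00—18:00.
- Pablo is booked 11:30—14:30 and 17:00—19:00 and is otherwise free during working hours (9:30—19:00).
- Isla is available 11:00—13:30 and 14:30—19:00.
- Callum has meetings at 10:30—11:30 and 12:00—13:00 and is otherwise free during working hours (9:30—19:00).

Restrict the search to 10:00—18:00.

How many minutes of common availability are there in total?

Pablo free within 09:30–19:00: 09:30–11:30, 14:30–17:00.
Callum free within 09:30–19:00: 09:30–10:30, 11:30–12:00, 13:00–19:00.
Kira ∩ Pablo: 10:30–11:30, 14:30–16:00.
Kira ∩ Pablo ∩ Isla: 11:00–11:30, 14:30–16:00.
Kira ∩ Pablo ∩ Isla ∩ Callum: 14:30–16:00.
Restricted to 10:00–18:00: 14:30–16:00.
Total common minutes: 90.

90 minutes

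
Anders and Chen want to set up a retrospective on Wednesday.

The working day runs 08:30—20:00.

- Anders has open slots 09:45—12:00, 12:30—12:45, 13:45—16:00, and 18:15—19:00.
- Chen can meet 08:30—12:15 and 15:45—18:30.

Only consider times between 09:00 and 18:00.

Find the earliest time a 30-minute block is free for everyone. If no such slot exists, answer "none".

Anders ∩ Chen: 09:45–12:00, 15:45–16:00, 18:15–18:30.
Restricted to 09:00–18:00: 09:45–12:00, 15:45–16:00.
Windows ≥ 30 min: 09:45–12:00.
Earliest such window starts at 09:45.

09:45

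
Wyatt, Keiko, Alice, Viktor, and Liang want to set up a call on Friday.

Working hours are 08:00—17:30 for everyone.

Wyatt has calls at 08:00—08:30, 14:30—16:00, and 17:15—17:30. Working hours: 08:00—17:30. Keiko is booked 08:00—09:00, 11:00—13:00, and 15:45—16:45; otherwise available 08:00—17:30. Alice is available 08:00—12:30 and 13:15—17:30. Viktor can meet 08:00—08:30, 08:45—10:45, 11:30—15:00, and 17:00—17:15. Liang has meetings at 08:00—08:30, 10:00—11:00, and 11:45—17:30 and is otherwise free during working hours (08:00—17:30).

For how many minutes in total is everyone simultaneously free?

60 minutes

Wyatt free within 08:00–17:30: 08:30–14:30, 16:00–17:15.
Keiko free within 08:00–17:30: 09:00–11:00, 13:00–15:45, 16:45–17:30.
Liang free within 08:00–17:30: 08:30–10:00, 11:00–11:45.
Wyatt ∩ Keiko: 09:00–11:00, 13:00–14:30, 16:45–17:15.
Wyatt ∩ Keiko ∩ Alice: 09:00–11:00, 13:15–14:30, 16:45–17:15.
Wyatt ∩ Keiko ∩ Alice ∩ Viktor: 09:00–10:45, 13:15–14:30, 17:00–17:15.
Wyatt ∩ Keiko ∩ Alice ∩ Viktor ∩ Liang: 09:00–10:00.
Total common minutes: 60.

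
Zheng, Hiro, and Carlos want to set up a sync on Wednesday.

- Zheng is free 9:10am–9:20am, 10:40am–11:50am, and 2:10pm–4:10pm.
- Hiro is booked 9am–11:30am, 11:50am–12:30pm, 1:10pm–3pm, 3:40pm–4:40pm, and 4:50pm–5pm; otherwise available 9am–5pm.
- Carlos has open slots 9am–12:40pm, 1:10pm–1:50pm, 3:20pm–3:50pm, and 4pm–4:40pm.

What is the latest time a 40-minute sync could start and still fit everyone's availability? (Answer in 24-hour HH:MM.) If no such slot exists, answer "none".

Hiro free within 09:00–17:00: 11:30–11:50, 12:30–13:10, 15:00–15:40, 16:40–16:50.
Zheng ∩ Hiro: 11:30–11:50, 15:00–15:40.
Zheng ∩ Hiro ∩ Carlos: 11:30–11:50, 15:20–15:40.
Windows ≥ 40 min: (none).

none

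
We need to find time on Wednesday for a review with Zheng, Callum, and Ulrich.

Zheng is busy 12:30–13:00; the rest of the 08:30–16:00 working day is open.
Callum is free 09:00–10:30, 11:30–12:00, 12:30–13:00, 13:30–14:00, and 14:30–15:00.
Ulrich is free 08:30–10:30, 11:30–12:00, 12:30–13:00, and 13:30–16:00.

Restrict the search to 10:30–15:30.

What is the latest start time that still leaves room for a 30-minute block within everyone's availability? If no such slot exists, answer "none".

14:30

Zheng free within 08:30–16:00: 08:30–12:30, 13:00–16:00.
Zheng ∩ Callum: 09:00–10:30, 11:30–12:00, 13:30–14:00, 14:30–15:00.
Zheng ∩ Callum ∩ Ulrich: 09:00–10:30, 11:30–12:00, 13:30–14:00, 14:30–15:00.
Restricted to 10:30–15:30: 11:30–12:00, 13:30–14:00, 14:30–15:00.
Windows ≥ 30 min: 11:30–12:00, 13:30–14:00, 14:30–15:00.
Latest start in the last window 14:30–15:00 is 15:00 − 30 min = 14:30.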